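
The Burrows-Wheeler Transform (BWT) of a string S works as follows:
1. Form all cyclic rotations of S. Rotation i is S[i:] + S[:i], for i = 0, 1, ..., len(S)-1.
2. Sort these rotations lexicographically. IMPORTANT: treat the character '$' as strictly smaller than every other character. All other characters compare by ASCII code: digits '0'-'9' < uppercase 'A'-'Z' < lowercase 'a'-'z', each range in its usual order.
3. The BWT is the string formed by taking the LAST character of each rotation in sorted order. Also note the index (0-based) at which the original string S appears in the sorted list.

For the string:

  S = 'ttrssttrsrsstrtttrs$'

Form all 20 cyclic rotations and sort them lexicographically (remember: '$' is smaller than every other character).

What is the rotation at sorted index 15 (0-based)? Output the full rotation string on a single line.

All 20 rotations (rotation i = S[i:]+S[:i]):
  rot[0] = ttrssttrsrsstrtttrs$
  rot[1] = trssttrsrsstrtttrs$t
  rot[2] = rssttrsrsstrtttrs$tt
  rot[3] = ssttrsrsstrtttrs$ttr
  rot[4] = sttrsrsstrtttrs$ttrs
  rot[5] = ttrsrsstrtttrs$ttrss
  rot[6] = trsrsstrtttrs$ttrsst
  rot[7] = rsrsstrtttrs$ttrsstt
  rot[8] = srsstrtttrs$ttrssttr
  rot[9] = rsstrtttrs$ttrssttrs
  rot[10] = sstrtttrs$ttrssttrsr
  rot[11] = strtttrs$ttrssttrsrs
  rot[12] = trtttrs$ttrssttrsrss
  rot[13] = rtttrs$ttrssttrsrsst
  rot[14] = tttrs$ttrssttrsrsstr
  rot[15] = ttrs$ttrssttrsrsstrt
  rot[16] = trs$ttrssttrsrsstrtt
  rot[17] = rs$ttrssttrsrsstrttt
  rot[18] = s$ttrssttrsrsstrtttr
  rot[19] = $ttrssttrsrsstrtttrs
Sorted (with $ < everything):
  sorted[0] = $ttrssttrsrsstrtttrs
  sorted[1] = rs$ttrssttrsrsstrttt
  sorted[2] = rsrsstrtttrs$ttrsstt
  sorted[3] = rsstrtttrs$ttrssttrs
  sorted[4] = rssttrsrsstrtttrs$tt
  sorted[5] = rtttrs$ttrssttrsrsst
  sorted[6] = s$ttrssttrsrsstrtttr
  sorted[7] = srsstrtttrs$ttrssttr
  sorted[8] = sstrtttrs$ttrssttrsr
  sorted[9] = ssttrsrsstrtttrs$ttr
  sorted[10] = strtttrs$ttrssttrsrs
  sorted[11] = sttrsrsstrtttrs$ttrs
  sorted[12] = trs$ttrssttrsrsstrtt
  sorted[13] = trsrsstrtttrs$ttrsst
  sorted[14] = trssttrsrsstrtttrs$t
  sorted[15] = trtttrs$ttrssttrsrss
  sorted[16] = ttrs$ttrssttrsrsstrt
  sorted[17] = ttrsrsstrtttrs$ttrss
  sorted[18] = ttrssttrsrsstrtttrs$
  sorted[19] = tttrs$ttrssttrsrsstr
sorted[15] = trtttrs$ttrssttrsrss

Answer: trtttrs$ttrssttrsrss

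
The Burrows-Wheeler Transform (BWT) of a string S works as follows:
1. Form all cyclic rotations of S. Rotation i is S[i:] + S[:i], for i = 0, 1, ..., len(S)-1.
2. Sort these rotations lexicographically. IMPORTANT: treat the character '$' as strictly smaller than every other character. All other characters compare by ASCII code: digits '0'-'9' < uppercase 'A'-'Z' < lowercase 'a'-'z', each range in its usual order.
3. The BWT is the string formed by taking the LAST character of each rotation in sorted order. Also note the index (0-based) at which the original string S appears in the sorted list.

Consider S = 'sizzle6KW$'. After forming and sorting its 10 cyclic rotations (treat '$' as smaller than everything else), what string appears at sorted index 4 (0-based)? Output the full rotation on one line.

All 10 rotations (rotation i = S[i:]+S[:i]):
  rot[0] = sizzle6KW$
  rot[1] = izzle6KW$s
  rot[2] = zzle6KW$si
  rot[3] = zle6KW$siz
  rot[4] = le6KW$sizz
  rot[5] = e6KW$sizzl
  rot[6] = 6KW$sizzle
  rot[7] = KW$sizzle6
  rot[8] = W$sizzle6K
  rot[9] = $sizzle6KW
Sorted (with $ < everything):
  sorted[0] = $sizzle6KW
  sorted[1] = 6KW$sizzle
  sorted[2] = KW$sizzle6
  sorted[3] = W$sizzle6K
  sorted[4] = e6KW$sizzl
  sorted[5] = izzle6KW$s
  sorted[6] = le6KW$sizz
  sorted[7] = sizzle6KW$
  sorted[8] = zle6KW$siz
  sorted[9] = zzle6KW$si
sorted[4] = e6KW$sizzl

Answer: e6KW$sizzl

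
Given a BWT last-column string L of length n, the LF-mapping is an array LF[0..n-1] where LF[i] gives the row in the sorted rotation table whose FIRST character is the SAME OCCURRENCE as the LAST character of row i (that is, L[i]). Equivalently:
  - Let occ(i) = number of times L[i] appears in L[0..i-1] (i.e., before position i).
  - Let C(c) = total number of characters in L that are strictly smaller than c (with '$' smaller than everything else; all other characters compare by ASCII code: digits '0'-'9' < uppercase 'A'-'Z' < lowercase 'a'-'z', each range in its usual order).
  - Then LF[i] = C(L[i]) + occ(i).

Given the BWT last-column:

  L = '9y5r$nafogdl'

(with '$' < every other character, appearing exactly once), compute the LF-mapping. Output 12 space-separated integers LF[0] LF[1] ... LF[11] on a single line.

Char counts: '$':1, '5':1, '9':1, 'a':1, 'd':1, 'f':1, 'g':1, 'l':1, 'n':1, 'o':1, 'r':1, 'y':1
C (first-col start): C('$')=0, C('5')=1, C('9')=2, C('a')=3, C('d')=4, C('f')=5, C('g')=6, C('l')=7, C('n')=8, C('o')=9, C('r')=10, C('y')=11
L[0]='9': occ=0, LF[0]=C('9')+0=2+0=2
L[1]='y': occ=0, LF[1]=C('y')+0=11+0=11
L[2]='5': occ=0, LF[2]=C('5')+0=1+0=1
L[3]='r': occ=0, LF[3]=C('r')+0=10+0=10
L[4]='$': occ=0, LF[4]=C('$')+0=0+0=0
L[5]='n': occ=0, LF[5]=C('n')+0=8+0=8
L[6]='a': occ=0, LF[6]=C('a')+0=3+0=3
L[7]='f': occ=0, LF[7]=C('f')+0=5+0=5
L[8]='o': occ=0, LF[8]=C('o')+0=9+0=9
L[9]='g': occ=0, LF[9]=C('g')+0=6+0=6
L[10]='d': occ=0, LF[10]=C('d')+0=4+0=4
L[11]='l': occ=0, LF[11]=C('l')+0=7+0=7

Answer: 2 11 1 10 0 8 3 5 9 6 4 7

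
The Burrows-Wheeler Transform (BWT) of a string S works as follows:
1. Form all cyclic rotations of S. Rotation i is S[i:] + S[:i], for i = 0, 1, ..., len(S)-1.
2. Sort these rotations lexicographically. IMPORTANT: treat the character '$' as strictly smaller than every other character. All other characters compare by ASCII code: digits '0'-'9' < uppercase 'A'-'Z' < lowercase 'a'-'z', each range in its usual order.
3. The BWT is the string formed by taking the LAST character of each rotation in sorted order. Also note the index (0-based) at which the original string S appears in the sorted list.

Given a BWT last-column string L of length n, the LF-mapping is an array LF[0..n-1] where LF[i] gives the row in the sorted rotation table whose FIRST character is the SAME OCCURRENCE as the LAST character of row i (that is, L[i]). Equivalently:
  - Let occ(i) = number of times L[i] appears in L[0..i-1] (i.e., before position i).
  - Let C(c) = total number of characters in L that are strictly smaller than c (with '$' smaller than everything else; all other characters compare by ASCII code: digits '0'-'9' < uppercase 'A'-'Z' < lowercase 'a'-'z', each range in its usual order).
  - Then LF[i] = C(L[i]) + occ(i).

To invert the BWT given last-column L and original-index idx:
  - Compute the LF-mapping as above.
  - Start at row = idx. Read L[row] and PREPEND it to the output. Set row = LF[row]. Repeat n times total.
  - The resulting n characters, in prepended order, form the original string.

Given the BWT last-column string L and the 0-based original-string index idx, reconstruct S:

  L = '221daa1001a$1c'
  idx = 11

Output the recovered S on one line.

Answer: aa1a11cd10202$

Derivation:
LF mapping: 7 8 3 13 9 10 4 1 2 5 11 0 6 12
Walk LF starting at row 11, prepending L[row]:
  step 1: row=11, L[11]='$', prepend. Next row=LF[11]=0
  step 2: row=0, L[0]='2', prepend. Next row=LF[0]=7
  step 3: row=7, L[7]='0', prepend. Next row=LF[7]=1
  step 4: row=1, L[1]='2', prepend. Next row=LF[1]=8
  step 5: row=8, L[8]='0', prepend. Next row=LF[8]=2
  step 6: row=2, L[2]='1', prepend. Next row=LF[2]=3
  step 7: row=3, L[3]='d', prepend. Next row=LF[3]=13
  step 8: row=13, L[13]='c', prepend. Next row=LF[13]=12
  step 9: row=12, L[12]='1', prepend. Next row=LF[12]=6
  step 10: row=6, L[6]='1', prepend. Next row=LF[6]=4
  step 11: row=4, L[4]='a', prepend. Next row=LF[4]=9
  step 12: row=9, L[9]='1', prepend. Next row=LF[9]=5
  step 13: row=5, L[5]='a', prepend. Next row=LF[5]=10
  step 14: row=10, L[10]='a', prepend. Next row=LF[10]=11
Reversed output: aa1a11cd10202$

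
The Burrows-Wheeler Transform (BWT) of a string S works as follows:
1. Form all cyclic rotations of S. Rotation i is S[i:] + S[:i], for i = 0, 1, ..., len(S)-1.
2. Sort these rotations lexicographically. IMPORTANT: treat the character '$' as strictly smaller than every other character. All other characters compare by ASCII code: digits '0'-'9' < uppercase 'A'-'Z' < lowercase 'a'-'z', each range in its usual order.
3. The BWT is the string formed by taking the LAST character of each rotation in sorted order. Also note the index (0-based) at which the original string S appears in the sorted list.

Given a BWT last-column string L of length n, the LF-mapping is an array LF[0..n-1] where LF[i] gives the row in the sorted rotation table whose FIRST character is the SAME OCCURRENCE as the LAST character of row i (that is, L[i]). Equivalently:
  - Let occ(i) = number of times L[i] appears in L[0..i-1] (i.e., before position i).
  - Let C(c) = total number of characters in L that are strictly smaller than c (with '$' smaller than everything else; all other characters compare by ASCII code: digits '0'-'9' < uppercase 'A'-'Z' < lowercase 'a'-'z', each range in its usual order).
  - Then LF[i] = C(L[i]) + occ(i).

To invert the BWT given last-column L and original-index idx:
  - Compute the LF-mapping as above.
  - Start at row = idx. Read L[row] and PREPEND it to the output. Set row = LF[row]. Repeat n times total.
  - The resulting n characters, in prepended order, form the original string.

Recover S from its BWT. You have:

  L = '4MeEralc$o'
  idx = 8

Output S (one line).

Answer: oracleEM4$

Derivation:
LF mapping: 1 3 6 2 9 4 7 5 0 8
Walk LF starting at row 8, prepending L[row]:
  step 1: row=8, L[8]='$', prepend. Next row=LF[8]=0
  step 2: row=0, L[0]='4', prepend. Next row=LF[0]=1
  step 3: row=1, L[1]='M', prepend. Next row=LF[1]=3
  step 4: row=3, L[3]='E', prepend. Next row=LF[3]=2
  step 5: row=2, L[2]='e', prepend. Next row=LF[2]=6
  step 6: row=6, L[6]='l', prepend. Next row=LF[6]=7
  step 7: row=7, L[7]='c', prepend. Next row=LF[7]=5
  step 8: row=5, L[5]='a', prepend. Next row=LF[5]=4
  step 9: row=4, L[4]='r', prepend. Next row=LF[4]=9
  step 10: row=9, L[9]='o', prepend. Next row=LF[9]=8
Reversed output: oracleEM4$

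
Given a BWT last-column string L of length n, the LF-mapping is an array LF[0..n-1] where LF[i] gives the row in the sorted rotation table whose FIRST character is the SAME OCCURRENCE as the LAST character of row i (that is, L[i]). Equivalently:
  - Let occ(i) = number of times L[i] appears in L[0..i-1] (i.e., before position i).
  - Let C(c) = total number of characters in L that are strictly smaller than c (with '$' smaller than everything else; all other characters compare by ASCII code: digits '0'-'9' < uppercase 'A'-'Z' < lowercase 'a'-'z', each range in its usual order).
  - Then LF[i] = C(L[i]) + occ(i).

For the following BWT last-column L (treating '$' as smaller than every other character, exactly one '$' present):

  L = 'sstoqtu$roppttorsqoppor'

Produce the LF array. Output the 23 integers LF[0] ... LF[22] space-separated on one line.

Answer: 15 16 18 1 10 19 22 0 12 2 6 7 20 21 3 13 17 11 4 8 9 5 14

Derivation:
Char counts: '$':1, 'o':5, 'p':4, 'q':2, 'r':3, 's':3, 't':4, 'u':1
C (first-col start): C('$')=0, C('o')=1, C('p')=6, C('q')=10, C('r')=12, C('s')=15, C('t')=18, C('u')=22
L[0]='s': occ=0, LF[0]=C('s')+0=15+0=15
L[1]='s': occ=1, LF[1]=C('s')+1=15+1=16
L[2]='t': occ=0, LF[2]=C('t')+0=18+0=18
L[3]='o': occ=0, LF[3]=C('o')+0=1+0=1
L[4]='q': occ=0, LF[4]=C('q')+0=10+0=10
L[5]='t': occ=1, LF[5]=C('t')+1=18+1=19
L[6]='u': occ=0, LF[6]=C('u')+0=22+0=22
L[7]='$': occ=0, LF[7]=C('$')+0=0+0=0
L[8]='r': occ=0, LF[8]=C('r')+0=12+0=12
L[9]='o': occ=1, LF[9]=C('o')+1=1+1=2
L[10]='p': occ=0, LF[10]=C('p')+0=6+0=6
L[11]='p': occ=1, LF[11]=C('p')+1=6+1=7
L[12]='t': occ=2, LF[12]=C('t')+2=18+2=20
L[13]='t': occ=3, LF[13]=C('t')+3=18+3=21
L[14]='o': occ=2, LF[14]=C('o')+2=1+2=3
L[15]='r': occ=1, LF[15]=C('r')+1=12+1=13
L[16]='s': occ=2, LF[16]=C('s')+2=15+2=17
L[17]='q': occ=1, LF[17]=C('q')+1=10+1=11
L[18]='o': occ=3, LF[18]=C('o')+3=1+3=4
L[19]='p': occ=2, LF[19]=C('p')+2=6+2=8
L[20]='p': occ=3, LF[20]=C('p')+3=6+3=9
L[21]='o': occ=4, LF[21]=C('o')+4=1+4=5
L[22]='r': occ=2, LF[22]=C('r')+2=12+2=14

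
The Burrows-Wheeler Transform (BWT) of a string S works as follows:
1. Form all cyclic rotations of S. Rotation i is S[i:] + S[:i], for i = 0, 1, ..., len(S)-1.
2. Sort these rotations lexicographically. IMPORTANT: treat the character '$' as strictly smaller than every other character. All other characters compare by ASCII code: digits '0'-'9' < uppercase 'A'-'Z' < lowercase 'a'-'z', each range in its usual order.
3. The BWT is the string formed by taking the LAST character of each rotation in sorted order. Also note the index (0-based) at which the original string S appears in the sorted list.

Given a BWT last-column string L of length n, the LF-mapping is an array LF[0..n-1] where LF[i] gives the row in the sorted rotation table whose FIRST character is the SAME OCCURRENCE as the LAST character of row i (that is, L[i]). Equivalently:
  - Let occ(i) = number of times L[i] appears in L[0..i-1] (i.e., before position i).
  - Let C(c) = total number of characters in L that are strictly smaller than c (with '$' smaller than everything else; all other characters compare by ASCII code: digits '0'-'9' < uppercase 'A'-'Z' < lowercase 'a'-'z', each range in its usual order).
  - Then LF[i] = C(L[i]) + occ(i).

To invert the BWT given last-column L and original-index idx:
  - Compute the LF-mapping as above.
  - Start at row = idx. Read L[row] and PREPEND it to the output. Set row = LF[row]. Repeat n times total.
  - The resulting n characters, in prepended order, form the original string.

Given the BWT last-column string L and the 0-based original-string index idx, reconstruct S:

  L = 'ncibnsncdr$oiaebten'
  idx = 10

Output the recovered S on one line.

LF mapping: 11 4 9 2 12 17 13 5 6 16 0 15 10 1 7 3 18 8 14
Walk LF starting at row 10, prepending L[row]:
  step 1: row=10, L[10]='$', prepend. Next row=LF[10]=0
  step 2: row=0, L[0]='n', prepend. Next row=LF[0]=11
  step 3: row=11, L[11]='o', prepend. Next row=LF[11]=15
  step 4: row=15, L[15]='b', prepend. Next row=LF[15]=3
  step 5: row=3, L[3]='b', prepend. Next row=LF[3]=2
  step 6: row=2, L[2]='i', prepend. Next row=LF[2]=9
  step 7: row=9, L[9]='r', prepend. Next row=LF[9]=16
  step 8: row=16, L[16]='t', prepend. Next row=LF[16]=18
  step 9: row=18, L[18]='n', prepend. Next row=LF[18]=14
  step 10: row=14, L[14]='e', prepend. Next row=LF[14]=7
  step 11: row=7, L[7]='c', prepend. Next row=LF[7]=5
  step 12: row=5, L[5]='s', prepend. Next row=LF[5]=17
  step 13: row=17, L[17]='e', prepend. Next row=LF[17]=8
  step 14: row=8, L[8]='d', prepend. Next row=LF[8]=6
  step 15: row=6, L[6]='n', prepend. Next row=LF[6]=13
  step 16: row=13, L[13]='a', prepend. Next row=LF[13]=1
  step 17: row=1, L[1]='c', prepend. Next row=LF[1]=4
  step 18: row=4, L[4]='n', prepend. Next row=LF[4]=12
  step 19: row=12, L[12]='i', prepend. Next row=LF[12]=10
Reversed output: incandescentribbon$

Answer: incandescentribbon$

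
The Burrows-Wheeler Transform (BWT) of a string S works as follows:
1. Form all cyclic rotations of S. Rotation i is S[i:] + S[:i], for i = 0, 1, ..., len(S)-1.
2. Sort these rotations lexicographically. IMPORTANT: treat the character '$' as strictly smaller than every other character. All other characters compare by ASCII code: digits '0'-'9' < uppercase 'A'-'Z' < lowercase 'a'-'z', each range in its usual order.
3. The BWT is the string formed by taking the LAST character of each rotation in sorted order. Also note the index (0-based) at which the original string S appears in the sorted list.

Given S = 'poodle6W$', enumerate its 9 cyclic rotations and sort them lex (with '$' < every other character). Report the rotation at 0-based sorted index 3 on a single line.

Answer: dle6W$poo

Derivation:
All 9 rotations (rotation i = S[i:]+S[:i]):
  rot[0] = poodle6W$
  rot[1] = oodle6W$p
  rot[2] = odle6W$po
  rot[3] = dle6W$poo
  rot[4] = le6W$pood
  rot[5] = e6W$poodl
  rot[6] = 6W$poodle
  rot[7] = W$poodle6
  rot[8] = $poodle6W
Sorted (with $ < everything):
  sorted[0] = $poodle6W
  sorted[1] = 6W$poodle
  sorted[2] = W$poodle6
  sorted[3] = dle6W$poo
  sorted[4] = e6W$poodl
  sorted[5] = le6W$pood
  sorted[6] = odle6W$po
  sorted[7] = oodle6W$p
  sorted[8] = poodle6W$
sorted[3] = dle6W$poo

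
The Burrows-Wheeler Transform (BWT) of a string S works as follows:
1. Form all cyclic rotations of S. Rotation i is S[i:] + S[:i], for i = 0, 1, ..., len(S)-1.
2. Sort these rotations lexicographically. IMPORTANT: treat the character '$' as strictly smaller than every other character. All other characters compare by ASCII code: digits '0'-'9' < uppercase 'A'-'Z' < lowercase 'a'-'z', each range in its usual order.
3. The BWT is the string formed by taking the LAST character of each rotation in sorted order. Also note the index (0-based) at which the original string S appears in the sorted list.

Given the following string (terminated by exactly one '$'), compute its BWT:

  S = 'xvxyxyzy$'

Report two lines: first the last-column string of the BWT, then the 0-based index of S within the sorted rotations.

Answer: yx$vyzxxy
2

Derivation:
All 9 rotations (rotation i = S[i:]+S[:i]):
  rot[0] = xvxyxyzy$
  rot[1] = vxyxyzy$x
  rot[2] = xyxyzy$xv
  rot[3] = yxyzy$xvx
  rot[4] = xyzy$xvxy
  rot[5] = yzy$xvxyx
  rot[6] = zy$xvxyxy
  rot[7] = y$xvxyxyz
  rot[8] = $xvxyxyzy
Sorted (with $ < everything):
  sorted[0] = $xvxyxyzy  (last char: 'y')
  sorted[1] = vxyxyzy$x  (last char: 'x')
  sorted[2] = xvxyxyzy$  (last char: '$')
  sorted[3] = xyxyzy$xv  (last char: 'v')
  sorted[4] = xyzy$xvxy  (last char: 'y')
  sorted[5] = y$xvxyxyz  (last char: 'z')
  sorted[6] = yxyzy$xvx  (last char: 'x')
  sorted[7] = yzy$xvxyx  (last char: 'x')
  sorted[8] = zy$xvxyxy  (last char: 'y')
Last column: yx$vyzxxy
Original string S is at sorted index 2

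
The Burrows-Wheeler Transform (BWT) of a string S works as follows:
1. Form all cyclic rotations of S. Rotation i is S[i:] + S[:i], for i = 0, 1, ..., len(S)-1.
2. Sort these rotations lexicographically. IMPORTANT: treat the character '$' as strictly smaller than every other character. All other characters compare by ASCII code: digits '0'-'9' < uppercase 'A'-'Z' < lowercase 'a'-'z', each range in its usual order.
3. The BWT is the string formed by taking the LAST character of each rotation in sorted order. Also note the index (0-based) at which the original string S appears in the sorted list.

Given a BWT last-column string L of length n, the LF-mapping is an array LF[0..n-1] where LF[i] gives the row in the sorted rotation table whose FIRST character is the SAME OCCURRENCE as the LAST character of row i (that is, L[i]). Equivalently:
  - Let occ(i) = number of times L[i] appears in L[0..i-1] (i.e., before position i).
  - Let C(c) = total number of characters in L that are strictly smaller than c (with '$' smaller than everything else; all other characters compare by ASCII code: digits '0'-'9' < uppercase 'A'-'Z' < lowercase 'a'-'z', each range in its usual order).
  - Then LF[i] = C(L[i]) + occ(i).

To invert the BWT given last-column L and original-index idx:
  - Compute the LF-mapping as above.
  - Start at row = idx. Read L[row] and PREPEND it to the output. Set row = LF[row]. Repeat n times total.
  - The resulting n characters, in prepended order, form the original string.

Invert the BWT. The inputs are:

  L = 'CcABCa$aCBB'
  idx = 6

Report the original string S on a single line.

Answer: CBcABBaCaC$

Derivation:
LF mapping: 5 10 1 2 6 8 0 9 7 3 4
Walk LF starting at row 6, prepending L[row]:
  step 1: row=6, L[6]='$', prepend. Next row=LF[6]=0
  step 2: row=0, L[0]='C', prepend. Next row=LF[0]=5
  step 3: row=5, L[5]='a', prepend. Next row=LF[5]=8
  step 4: row=8, L[8]='C', prepend. Next row=LF[8]=7
  step 5: row=7, L[7]='a', prepend. Next row=LF[7]=9
  step 6: row=9, L[9]='B', prepend. Next row=LF[9]=3
  step 7: row=3, L[3]='B', prepend. Next row=LF[3]=2
  step 8: row=2, L[2]='A', prepend. Next row=LF[2]=1
  step 9: row=1, L[1]='c', prepend. Next row=LF[1]=10
  step 10: row=10, L[10]='B', prepend. Next row=LF[10]=4
  step 11: row=4, L[4]='C', prepend. Next row=LF[4]=6
Reversed output: CBcABBaCaC$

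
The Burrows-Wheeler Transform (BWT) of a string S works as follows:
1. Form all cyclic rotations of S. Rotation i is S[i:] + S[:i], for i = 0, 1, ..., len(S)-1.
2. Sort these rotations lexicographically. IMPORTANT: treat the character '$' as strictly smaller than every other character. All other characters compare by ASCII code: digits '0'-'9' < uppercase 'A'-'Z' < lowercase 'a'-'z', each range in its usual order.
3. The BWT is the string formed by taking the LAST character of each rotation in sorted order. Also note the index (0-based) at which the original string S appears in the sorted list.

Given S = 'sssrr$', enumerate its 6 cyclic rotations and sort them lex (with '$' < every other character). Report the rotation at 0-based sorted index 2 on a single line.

All 6 rotations (rotation i = S[i:]+S[:i]):
  rot[0] = sssrr$
  rot[1] = ssrr$s
  rot[2] = srr$ss
  rot[3] = rr$sss
  rot[4] = r$sssr
  rot[5] = $sssrr
Sorted (with $ < everything):
  sorted[0] = $sssrr
  sorted[1] = r$sssr
  sorted[2] = rr$sss
  sorted[3] = srr$ss
  sorted[4] = ssrr$s
  sorted[5] = sssrr$
sorted[2] = rr$sss

Answer: rr$sss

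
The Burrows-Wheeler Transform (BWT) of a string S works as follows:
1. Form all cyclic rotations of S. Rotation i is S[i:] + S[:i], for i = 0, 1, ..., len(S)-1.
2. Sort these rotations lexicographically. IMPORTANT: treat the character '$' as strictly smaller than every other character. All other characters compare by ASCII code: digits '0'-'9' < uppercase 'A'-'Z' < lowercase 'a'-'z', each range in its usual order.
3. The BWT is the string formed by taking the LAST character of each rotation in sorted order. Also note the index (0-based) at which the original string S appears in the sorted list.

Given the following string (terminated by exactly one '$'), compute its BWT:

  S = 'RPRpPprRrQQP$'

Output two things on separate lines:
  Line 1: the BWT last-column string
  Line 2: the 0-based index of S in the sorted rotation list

All 13 rotations (rotation i = S[i:]+S[:i]):
  rot[0] = RPRpPprRrQQP$
  rot[1] = PRpPprRrQQP$R
  rot[2] = RpPprRrQQP$RP
  rot[3] = pPprRrQQP$RPR
  rot[4] = PprRrQQP$RPRp
  rot[5] = prRrQQP$RPRpP
  rot[6] = rRrQQP$RPRpPp
  rot[7] = RrQQP$RPRpPpr
  rot[8] = rQQP$RPRpPprR
  rot[9] = QQP$RPRpPprRr
  rot[10] = QP$RPRpPprRrQ
  rot[11] = P$RPRpPprRrQQ
  rot[12] = $RPRpPprRrQQP
Sorted (with $ < everything):
  sorted[0] = $RPRpPprRrQQP  (last char: 'P')
  sorted[1] = P$RPRpPprRrQQ  (last char: 'Q')
  sorted[2] = PRpPprRrQQP$R  (last char: 'R')
  sorted[3] = PprRrQQP$RPRp  (last char: 'p')
  sorted[4] = QP$RPRpPprRrQ  (last char: 'Q')
  sorted[5] = QQP$RPRpPprRr  (last char: 'r')
  sorted[6] = RPRpPprRrQQP$  (last char: '$')
  sorted[7] = RpPprRrQQP$RP  (last char: 'P')
  sorted[8] = RrQQP$RPRpPpr  (last char: 'r')
  sorted[9] = pPprRrQQP$RPR  (last char: 'R')
  sorted[10] = prRrQQP$RPRpP  (last char: 'P')
  sorted[11] = rQQP$RPRpPprR  (last char: 'R')
  sorted[12] = rRrQQP$RPRpPp  (last char: 'p')
Last column: PQRpQr$PrRPRp
Original string S is at sorted index 6

Answer: PQRpQr$PrRPRp
6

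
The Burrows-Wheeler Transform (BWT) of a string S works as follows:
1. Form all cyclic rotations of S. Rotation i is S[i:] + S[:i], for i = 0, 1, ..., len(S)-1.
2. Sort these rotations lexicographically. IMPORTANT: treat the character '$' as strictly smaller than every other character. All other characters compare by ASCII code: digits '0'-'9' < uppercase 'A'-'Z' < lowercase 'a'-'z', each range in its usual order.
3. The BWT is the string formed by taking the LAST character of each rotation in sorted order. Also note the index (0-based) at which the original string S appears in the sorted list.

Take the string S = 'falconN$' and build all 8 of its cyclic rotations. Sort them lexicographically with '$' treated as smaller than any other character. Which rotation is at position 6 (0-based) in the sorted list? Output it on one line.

All 8 rotations (rotation i = S[i:]+S[:i]):
  rot[0] = falconN$
  rot[1] = alconN$f
  rot[2] = lconN$fa
  rot[3] = conN$fal
  rot[4] = onN$falc
  rot[5] = nN$falco
  rot[6] = N$falcon
  rot[7] = $falconN
Sorted (with $ < everything):
  sorted[0] = $falconN
  sorted[1] = N$falcon
  sorted[2] = alconN$f
  sorted[3] = conN$fal
  sorted[4] = falconN$
  sorted[5] = lconN$fa
  sorted[6] = nN$falco
  sorted[7] = onN$falc
sorted[6] = nN$falco

Answer: nN$falco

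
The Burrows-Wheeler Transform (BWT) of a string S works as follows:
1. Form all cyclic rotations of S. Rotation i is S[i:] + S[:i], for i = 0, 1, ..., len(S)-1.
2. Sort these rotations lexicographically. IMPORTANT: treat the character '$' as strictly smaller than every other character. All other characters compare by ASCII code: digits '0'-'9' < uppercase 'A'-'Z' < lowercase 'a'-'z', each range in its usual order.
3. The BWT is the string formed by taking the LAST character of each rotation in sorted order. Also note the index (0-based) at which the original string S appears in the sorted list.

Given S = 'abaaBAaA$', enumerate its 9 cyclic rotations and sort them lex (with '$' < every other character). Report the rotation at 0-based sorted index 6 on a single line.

Answer: aaBAaA$ab

Derivation:
All 9 rotations (rotation i = S[i:]+S[:i]):
  rot[0] = abaaBAaA$
  rot[1] = baaBAaA$a
  rot[2] = aaBAaA$ab
  rot[3] = aBAaA$aba
  rot[4] = BAaA$abaa
  rot[5] = AaA$abaaB
  rot[6] = aA$abaaBA
  rot[7] = A$abaaBAa
  rot[8] = $abaaBAaA
Sorted (with $ < everything):
  sorted[0] = $abaaBAaA
  sorted[1] = A$abaaBAa
  sorted[2] = AaA$abaaB
  sorted[3] = BAaA$abaa
  sorted[4] = aA$abaaBA
  sorted[5] = aBAaA$aba
  sorted[6] = aaBAaA$ab
  sorted[7] = abaaBAaA$
  sorted[8] = baaBAaA$a
sorted[6] = aaBAaA$ab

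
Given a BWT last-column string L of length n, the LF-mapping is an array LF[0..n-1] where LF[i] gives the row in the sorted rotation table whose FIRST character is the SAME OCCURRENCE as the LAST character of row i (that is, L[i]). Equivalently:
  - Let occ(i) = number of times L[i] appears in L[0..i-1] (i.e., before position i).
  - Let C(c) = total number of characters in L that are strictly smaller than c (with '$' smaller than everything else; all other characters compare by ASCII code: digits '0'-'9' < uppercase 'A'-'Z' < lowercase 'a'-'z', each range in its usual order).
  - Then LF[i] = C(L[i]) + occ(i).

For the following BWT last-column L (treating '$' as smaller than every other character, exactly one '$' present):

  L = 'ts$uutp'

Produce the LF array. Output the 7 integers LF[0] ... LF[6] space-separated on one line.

Char counts: '$':1, 'p':1, 's':1, 't':2, 'u':2
C (first-col start): C('$')=0, C('p')=1, C('s')=2, C('t')=3, C('u')=5
L[0]='t': occ=0, LF[0]=C('t')+0=3+0=3
L[1]='s': occ=0, LF[1]=C('s')+0=2+0=2
L[2]='$': occ=0, LF[2]=C('$')+0=0+0=0
L[3]='u': occ=0, LF[3]=C('u')+0=5+0=5
L[4]='u': occ=1, LF[4]=C('u')+1=5+1=6
L[5]='t': occ=1, LF[5]=C('t')+1=3+1=4
L[6]='p': occ=0, LF[6]=C('p')+0=1+0=1

Answer: 3 2 0 5 6 4 1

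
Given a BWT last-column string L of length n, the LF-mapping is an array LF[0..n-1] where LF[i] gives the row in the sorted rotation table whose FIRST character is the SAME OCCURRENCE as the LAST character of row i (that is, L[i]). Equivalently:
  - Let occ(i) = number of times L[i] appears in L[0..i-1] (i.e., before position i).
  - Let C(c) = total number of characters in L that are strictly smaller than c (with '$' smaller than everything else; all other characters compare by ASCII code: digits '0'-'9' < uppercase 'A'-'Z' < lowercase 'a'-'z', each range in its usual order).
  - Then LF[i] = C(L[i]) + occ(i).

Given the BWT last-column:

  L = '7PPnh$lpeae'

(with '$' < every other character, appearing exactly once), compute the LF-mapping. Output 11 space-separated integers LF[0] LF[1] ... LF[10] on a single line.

Answer: 1 2 3 9 7 0 8 10 5 4 6

Derivation:
Char counts: '$':1, '7':1, 'P':2, 'a':1, 'e':2, 'h':1, 'l':1, 'n':1, 'p':1
C (first-col start): C('$')=0, C('7')=1, C('P')=2, C('a')=4, C('e')=5, C('h')=7, C('l')=8, C('n')=9, C('p')=10
L[0]='7': occ=0, LF[0]=C('7')+0=1+0=1
L[1]='P': occ=0, LF[1]=C('P')+0=2+0=2
L[2]='P': occ=1, LF[2]=C('P')+1=2+1=3
L[3]='n': occ=0, LF[3]=C('n')+0=9+0=9
L[4]='h': occ=0, LF[4]=C('h')+0=7+0=7
L[5]='$': occ=0, LF[5]=C('$')+0=0+0=0
L[6]='l': occ=0, LF[6]=C('l')+0=8+0=8
L[7]='p': occ=0, LF[7]=C('p')+0=10+0=10
L[8]='e': occ=0, LF[8]=C('e')+0=5+0=5
L[9]='a': occ=0, LF[9]=C('a')+0=4+0=4
L[10]='e': occ=1, LF[10]=C('e')+1=5+1=6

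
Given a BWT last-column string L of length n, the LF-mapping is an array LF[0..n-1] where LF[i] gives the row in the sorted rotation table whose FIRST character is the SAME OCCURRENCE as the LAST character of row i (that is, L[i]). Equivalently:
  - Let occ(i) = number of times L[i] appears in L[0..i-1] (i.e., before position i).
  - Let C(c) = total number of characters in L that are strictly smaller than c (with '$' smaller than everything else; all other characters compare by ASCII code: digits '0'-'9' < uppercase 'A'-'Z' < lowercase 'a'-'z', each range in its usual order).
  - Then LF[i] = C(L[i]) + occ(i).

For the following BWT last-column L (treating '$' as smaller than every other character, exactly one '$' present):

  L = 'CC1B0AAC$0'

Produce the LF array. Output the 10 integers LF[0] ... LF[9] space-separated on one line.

Char counts: '$':1, '0':2, '1':1, 'A':2, 'B':1, 'C':3
C (first-col start): C('$')=0, C('0')=1, C('1')=3, C('A')=4, C('B')=6, C('C')=7
L[0]='C': occ=0, LF[0]=C('C')+0=7+0=7
L[1]='C': occ=1, LF[1]=C('C')+1=7+1=8
L[2]='1': occ=0, LF[2]=C('1')+0=3+0=3
L[3]='B': occ=0, LF[3]=C('B')+0=6+0=6
L[4]='0': occ=0, LF[4]=C('0')+0=1+0=1
L[5]='A': occ=0, LF[5]=C('A')+0=4+0=4
L[6]='A': occ=1, LF[6]=C('A')+1=4+1=5
L[7]='C': occ=2, LF[7]=C('C')+2=7+2=9
L[8]='$': occ=0, LF[8]=C('$')+0=0+0=0
L[9]='0': occ=1, LF[9]=C('0')+1=1+1=2

Answer: 7 8 3 6 1 4 5 9 0 2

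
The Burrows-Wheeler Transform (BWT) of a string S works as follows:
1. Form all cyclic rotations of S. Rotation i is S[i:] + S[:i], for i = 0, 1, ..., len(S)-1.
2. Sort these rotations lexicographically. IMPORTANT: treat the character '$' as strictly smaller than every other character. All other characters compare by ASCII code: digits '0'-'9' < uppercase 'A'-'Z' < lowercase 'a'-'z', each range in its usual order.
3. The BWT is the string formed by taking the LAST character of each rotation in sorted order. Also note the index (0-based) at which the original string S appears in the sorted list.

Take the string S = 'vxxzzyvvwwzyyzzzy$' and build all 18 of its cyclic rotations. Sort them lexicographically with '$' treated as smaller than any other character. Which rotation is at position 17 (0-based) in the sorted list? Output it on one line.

All 18 rotations (rotation i = S[i:]+S[:i]):
  rot[0] = vxxzzyvvwwzyyzzzy$
  rot[1] = xxzzyvvwwzyyzzzy$v
  rot[2] = xzzyvvwwzyyzzzy$vx
  rot[3] = zzyvvwwzyyzzzy$vxx
  rot[4] = zyvvwwzyyzzzy$vxxz
  rot[5] = yvvwwzyyzzzy$vxxzz
  rot[6] = vvwwzyyzzzy$vxxzzy
  rot[7] = vwwzyyzzzy$vxxzzyv
  rot[8] = wwzyyzzzy$vxxzzyvv
  rot[9] = wzyyzzzy$vxxzzyvvw
  rot[10] = zyyzzzy$vxxzzyvvww
  rot[11] = yyzzzy$vxxzzyvvwwz
  rot[12] = yzzzy$vxxzzyvvwwzy
  rot[13] = zzzy$vxxzzyvvwwzyy
  rot[14] = zzy$vxxzzyvvwwzyyz
  rot[15] = zy$vxxzzyvvwwzyyzz
  rot[16] = y$vxxzzyvvwwzyyzzz
  rot[17] = $vxxzzyvvwwzyyzzzy
Sorted (with $ < everything):
  sorted[0] = $vxxzzyvvwwzyyzzzy
  sorted[1] = vvwwzyyzzzy$vxxzzy
  sorted[2] = vwwzyyzzzy$vxxzzyv
  sorted[3] = vxxzzyvvwwzyyzzzy$
  sorted[4] = wwzyyzzzy$vxxzzyvv
  sorted[5] = wzyyzzzy$vxxzzyvvw
  sorted[6] = xxzzyvvwwzyyzzzy$v
  sorted[7] = xzzyvvwwzyyzzzy$vx
  sorted[8] = y$vxxzzyvvwwzyyzzz
  sorted[9] = yvvwwzyyzzzy$vxxzz
  sorted[10] = yyzzzy$vxxzzyvvwwz
  sorted[11] = yzzzy$vxxzzyvvwwzy
  sorted[12] = zy$vxxzzyvvwwzyyzz
  sorted[13] = zyvvwwzyyzzzy$vxxz
  sorted[14] = zyyzzzy$vxxzzyvvww
  sorted[15] = zzy$vxxzzyvvwwzyyz
  sorted[16] = zzyvvwwzyyzzzy$vxx
  sorted[17] = zzzy$vxxzzyvvwwzyy
sorted[17] = zzzy$vxxzzyvvwwzyy

Answer: zzzy$vxxzzyvvwwzyy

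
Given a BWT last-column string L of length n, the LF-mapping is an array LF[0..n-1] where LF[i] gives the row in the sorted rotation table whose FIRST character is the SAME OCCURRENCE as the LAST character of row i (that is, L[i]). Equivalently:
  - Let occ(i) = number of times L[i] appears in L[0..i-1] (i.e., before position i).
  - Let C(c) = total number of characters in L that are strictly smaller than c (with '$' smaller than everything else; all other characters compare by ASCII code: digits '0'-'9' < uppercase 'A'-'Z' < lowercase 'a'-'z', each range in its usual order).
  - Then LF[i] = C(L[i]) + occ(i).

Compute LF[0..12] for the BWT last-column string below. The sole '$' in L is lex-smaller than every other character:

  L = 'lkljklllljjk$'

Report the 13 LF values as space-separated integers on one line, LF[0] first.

Answer: 7 4 8 1 5 9 10 11 12 2 3 6 0

Derivation:
Char counts: '$':1, 'j':3, 'k':3, 'l':6
C (first-col start): C('$')=0, C('j')=1, C('k')=4, C('l')=7
L[0]='l': occ=0, LF[0]=C('l')+0=7+0=7
L[1]='k': occ=0, LF[1]=C('k')+0=4+0=4
L[2]='l': occ=1, LF[2]=C('l')+1=7+1=8
L[3]='j': occ=0, LF[3]=C('j')+0=1+0=1
L[4]='k': occ=1, LF[4]=C('k')+1=4+1=5
L[5]='l': occ=2, LF[5]=C('l')+2=7+2=9
L[6]='l': occ=3, LF[6]=C('l')+3=7+3=10
L[7]='l': occ=4, LF[7]=C('l')+4=7+4=11
L[8]='l': occ=5, LF[8]=C('l')+5=7+5=12
L[9]='j': occ=1, LF[9]=C('j')+1=1+1=2
L[10]='j': occ=2, LF[10]=C('j')+2=1+2=3
L[11]='k': occ=2, LF[11]=C('k')+2=4+2=6
L[12]='$': occ=0, LF[12]=C('$')+0=0+0=0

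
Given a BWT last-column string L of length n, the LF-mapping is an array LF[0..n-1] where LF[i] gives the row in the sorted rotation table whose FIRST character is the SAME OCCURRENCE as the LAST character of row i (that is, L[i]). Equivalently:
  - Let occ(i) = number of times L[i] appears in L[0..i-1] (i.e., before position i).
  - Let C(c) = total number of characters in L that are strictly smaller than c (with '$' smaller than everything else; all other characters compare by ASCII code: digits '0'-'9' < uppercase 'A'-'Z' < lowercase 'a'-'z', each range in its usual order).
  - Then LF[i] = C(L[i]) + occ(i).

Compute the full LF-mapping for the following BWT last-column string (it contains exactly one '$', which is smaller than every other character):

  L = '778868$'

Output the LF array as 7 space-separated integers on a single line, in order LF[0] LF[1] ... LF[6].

Answer: 2 3 4 5 1 6 0

Derivation:
Char counts: '$':1, '6':1, '7':2, '8':3
C (first-col start): C('$')=0, C('6')=1, C('7')=2, C('8')=4
L[0]='7': occ=0, LF[0]=C('7')+0=2+0=2
L[1]='7': occ=1, LF[1]=C('7')+1=2+1=3
L[2]='8': occ=0, LF[2]=C('8')+0=4+0=4
L[3]='8': occ=1, LF[3]=C('8')+1=4+1=5
L[4]='6': occ=0, LF[4]=C('6')+0=1+0=1
L[5]='8': occ=2, LF[5]=C('8')+2=4+2=6
L[6]='$': occ=0, LF[6]=C('$')+0=0+0=0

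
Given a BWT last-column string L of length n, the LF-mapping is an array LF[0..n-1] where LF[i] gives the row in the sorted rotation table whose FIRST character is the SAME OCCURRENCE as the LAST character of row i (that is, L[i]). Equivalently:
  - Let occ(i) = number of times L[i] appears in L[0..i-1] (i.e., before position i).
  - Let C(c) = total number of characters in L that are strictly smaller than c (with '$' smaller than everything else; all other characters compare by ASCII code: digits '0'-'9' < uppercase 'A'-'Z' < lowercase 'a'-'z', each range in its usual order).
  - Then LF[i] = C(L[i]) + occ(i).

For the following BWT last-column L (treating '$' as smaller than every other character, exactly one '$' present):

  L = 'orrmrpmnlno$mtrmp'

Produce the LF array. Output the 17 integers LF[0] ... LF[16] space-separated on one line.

Char counts: '$':1, 'l':1, 'm':4, 'n':2, 'o':2, 'p':2, 'r':4, 't':1
C (first-col start): C('$')=0, C('l')=1, C('m')=2, C('n')=6, C('o')=8, C('p')=10, C('r')=12, C('t')=16
L[0]='o': occ=0, LF[0]=C('o')+0=8+0=8
L[1]='r': occ=0, LF[1]=C('r')+0=12+0=12
L[2]='r': occ=1, LF[2]=C('r')+1=12+1=13
L[3]='m': occ=0, LF[3]=C('m')+0=2+0=2
L[4]='r': occ=2, LF[4]=C('r')+2=12+2=14
L[5]='p': occ=0, LF[5]=C('p')+0=10+0=10
L[6]='m': occ=1, LF[6]=C('m')+1=2+1=3
L[7]='n': occ=0, LF[7]=C('n')+0=6+0=6
L[8]='l': occ=0, LF[8]=C('l')+0=1+0=1
L[9]='n': occ=1, LF[9]=C('n')+1=6+1=7
L[10]='o': occ=1, LF[10]=C('o')+1=8+1=9
L[11]='$': occ=0, LF[11]=C('$')+0=0+0=0
L[12]='m': occ=2, LF[12]=C('m')+2=2+2=4
L[13]='t': occ=0, LF[13]=C('t')+0=16+0=16
L[14]='r': occ=3, LF[14]=C('r')+3=12+3=15
L[15]='m': occ=3, LF[15]=C('m')+3=2+3=5
L[16]='p': occ=1, LF[16]=C('p')+1=10+1=11

Answer: 8 12 13 2 14 10 3 6 1 7 9 0 4 16 15 5 11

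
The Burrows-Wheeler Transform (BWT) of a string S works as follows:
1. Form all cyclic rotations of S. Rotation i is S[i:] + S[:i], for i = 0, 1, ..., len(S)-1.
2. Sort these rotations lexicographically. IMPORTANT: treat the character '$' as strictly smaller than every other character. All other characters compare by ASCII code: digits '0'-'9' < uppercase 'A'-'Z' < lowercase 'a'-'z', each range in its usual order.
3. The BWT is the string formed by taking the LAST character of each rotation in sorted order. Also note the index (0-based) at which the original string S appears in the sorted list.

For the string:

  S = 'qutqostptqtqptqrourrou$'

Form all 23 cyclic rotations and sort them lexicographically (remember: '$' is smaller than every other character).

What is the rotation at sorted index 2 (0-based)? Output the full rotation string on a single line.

All 23 rotations (rotation i = S[i:]+S[:i]):
  rot[0] = qutqostptqtqptqrourrou$
  rot[1] = utqostptqtqptqrourrou$q
  rot[2] = tqostptqtqptqrourrou$qu
  rot[3] = qostptqtqptqrourrou$qut
  rot[4] = ostptqtqptqrourrou$qutq
  rot[5] = stptqtqptqrourrou$qutqo
  rot[6] = tptqtqptqrourrou$qutqos
  rot[7] = ptqtqptqrourrou$qutqost
  rot[8] = tqtqptqrourrou$qutqostp
  rot[9] = qtqptqrourrou$qutqostpt
  rot[10] = tqptqrourrou$qutqostptq
  rot[11] = qptqrourrou$qutqostptqt
  rot[12] = ptqrourrou$qutqostptqtq
  rot[13] = tqrourrou$qutqostptqtqp
  rot[14] = qrourrou$qutqostptqtqpt
  rot[15] = rourrou$qutqostptqtqptq
  rot[16] = ourrou$qutqostptqtqptqr
  rot[17] = urrou$qutqostptqtqptqro
  rot[18] = rrou$qutqostptqtqptqrou
  rot[19] = rou$qutqostptqtqptqrour
  rot[20] = ou$qutqostptqtqptqrourr
  rot[21] = u$qutqostptqtqptqrourro
  rot[22] = $qutqostptqtqptqrourrou
Sorted (with $ < everything):
  sorted[0] = $qutqostptqtqptqrourrou
  sorted[1] = ostptqtqptqrourrou$qutq
  sorted[2] = ou$qutqostptqtqptqrourr
  sorted[3] = ourrou$qutqostptqtqptqr
  sorted[4] = ptqrourrou$qutqostptqtq
  sorted[5] = ptqtqptqrourrou$qutqost
  sorted[6] = qostptqtqptqrourrou$qut
  sorted[7] = qptqrourrou$qutqostptqt
  sorted[8] = qrourrou$qutqostptqtqpt
  sorted[9] = qtqptqrourrou$qutqostpt
  sorted[10] = qutqostptqtqptqrourrou$
  sorted[11] = rou$qutqostptqtqptqrour
  sorted[12] = rourrou$qutqostptqtqptq
  sorted[13] = rrou$qutqostptqtqptqrou
  sorted[14] = stptqtqptqrourrou$qutqo
  sorted[15] = tptqtqptqrourrou$qutqos
  sorted[16] = tqostptqtqptqrourrou$qu
  sorted[17] = tqptqrourrou$qutqostptq
  sorted[18] = tqrourrou$qutqostptqtqp
  sorted[19] = tqtqptqrourrou$qutqostp
  sorted[20] = u$qutqostptqtqptqrourro
  sorted[21] = urrou$qutqostptqtqptqro
  sorted[22] = utqostptqtqptqrourrou$q
sorted[2] = ou$qutqostptqtqptqrourr

Answer: ou$qutqostptqtqptqrourr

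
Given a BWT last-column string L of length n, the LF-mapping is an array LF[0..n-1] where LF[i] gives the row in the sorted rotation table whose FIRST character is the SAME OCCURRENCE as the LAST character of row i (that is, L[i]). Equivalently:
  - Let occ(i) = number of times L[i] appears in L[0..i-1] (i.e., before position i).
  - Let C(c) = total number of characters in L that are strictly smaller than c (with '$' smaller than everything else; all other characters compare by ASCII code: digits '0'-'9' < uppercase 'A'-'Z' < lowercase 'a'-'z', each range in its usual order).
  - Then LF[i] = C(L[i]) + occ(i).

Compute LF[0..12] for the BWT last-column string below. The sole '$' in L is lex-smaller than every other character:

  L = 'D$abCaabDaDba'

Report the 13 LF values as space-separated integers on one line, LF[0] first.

Answer: 2 0 5 10 1 6 7 11 3 8 4 12 9

Derivation:
Char counts: '$':1, 'C':1, 'D':3, 'a':5, 'b':3
C (first-col start): C('$')=0, C('C')=1, C('D')=2, C('a')=5, C('b')=10
L[0]='D': occ=0, LF[0]=C('D')+0=2+0=2
L[1]='$': occ=0, LF[1]=C('$')+0=0+0=0
L[2]='a': occ=0, LF[2]=C('a')+0=5+0=5
L[3]='b': occ=0, LF[3]=C('b')+0=10+0=10
L[4]='C': occ=0, LF[4]=C('C')+0=1+0=1
L[5]='a': occ=1, LF[5]=C('a')+1=5+1=6
L[6]='a': occ=2, LF[6]=C('a')+2=5+2=7
L[7]='b': occ=1, LF[7]=C('b')+1=10+1=11
L[8]='D': occ=1, LF[8]=C('D')+1=2+1=3
L[9]='a': occ=3, LF[9]=C('a')+3=5+3=8
L[10]='D': occ=2, LF[10]=C('D')+2=2+2=4
L[11]='b': occ=2, LF[11]=C('b')+2=10+2=12
L[12]='a': occ=4, LF[12]=C('a')+4=5+4=9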